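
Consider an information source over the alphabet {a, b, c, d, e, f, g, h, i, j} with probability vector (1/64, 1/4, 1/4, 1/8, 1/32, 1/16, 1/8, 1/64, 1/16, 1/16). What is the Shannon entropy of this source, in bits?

Each probability is a power of 1/2, so log₂(1/p) is an integer.
H = Σ p·log₂(1/p) = 1/64·6 + 1/4·2 + 1/4·2 + 1/8·3 + 1/32·5 + 1/16·4 + 1/8·3 + 1/64·6 + 1/16·4 + 1/16·4 = 2.84375 bits.

2.84375 bits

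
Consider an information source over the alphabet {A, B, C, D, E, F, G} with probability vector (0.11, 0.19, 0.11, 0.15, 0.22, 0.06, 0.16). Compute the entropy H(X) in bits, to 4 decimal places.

H = −Σ pᵢ log₂ pᵢ.
−0.11·log₂(0.11) = 0.3503
−0.19·log₂(0.19) = 0.4552
−0.11·log₂(0.11) = 0.3503
−0.15·log₂(0.15) = 0.4105
−0.22·log₂(0.22) = 0.4806
−0.06·log₂(0.06) = 0.2435
−0.16·log₂(0.16) = 0.4230
Sum ≈ 2.7135 → 2.7135 bits.

2.7135 bits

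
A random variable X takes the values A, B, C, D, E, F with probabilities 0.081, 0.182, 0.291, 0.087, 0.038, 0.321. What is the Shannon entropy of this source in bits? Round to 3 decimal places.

H = −Σ pᵢ log₂ pᵢ.
−0.081·log₂(0.081) = 0.2937
−0.182·log₂(0.182) = 0.4474
−0.291·log₂(0.291) = 0.5182
−0.087·log₂(0.087) = 0.3065
−0.038·log₂(0.038) = 0.1793
−0.321·log₂(0.321) = 0.5262
Sum ≈ 2.2713 → 2.271 bits.

2.271 bits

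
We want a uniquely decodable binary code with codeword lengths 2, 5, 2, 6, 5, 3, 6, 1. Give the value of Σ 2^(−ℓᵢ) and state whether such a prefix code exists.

With common denominator 2^6 = 64: Σ 2^(−ℓᵢ) = 16/64 + 2/64 + 16/64 + 1/64 + 2/64 + 8/64 + 1/64 + 32/64 = 78/64 = 1.21875.
Kraft's inequality requires Σ ≤ 1; here Σ = 1.21875 > 1, so no such prefix code exists.

1.21875; no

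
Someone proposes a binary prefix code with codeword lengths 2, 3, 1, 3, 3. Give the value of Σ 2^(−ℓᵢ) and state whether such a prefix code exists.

With common denominator 2^3 = 8: Σ 2^(−ℓᵢ) = 2/8 + 1/8 + 4/8 + 1/8 + 1/8 = 9/8 = 1.125.
Kraft's inequality requires Σ ≤ 1; here Σ = 1.125 > 1, so no such prefix code exists.

1.125; no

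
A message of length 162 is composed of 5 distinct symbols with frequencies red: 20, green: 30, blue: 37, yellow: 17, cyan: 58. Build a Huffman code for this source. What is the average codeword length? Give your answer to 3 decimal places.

Probabilities are the counts divided by 162.
Repeatedly combine the two least-probable nodes; the expected code length is the sum of the merged weights.
merge 17/162 + 10/81 → 37/162
merge 5/27 + 37/162 → 67/162
merge 37/162 + 29/81 → 95/162
merge 67/162 + 95/162 → 1
L = 37/162 + 67/162 + 95/162 + 1 = 361/162 ≈ 2.228 bits/symbol.

2.228 bits/symbol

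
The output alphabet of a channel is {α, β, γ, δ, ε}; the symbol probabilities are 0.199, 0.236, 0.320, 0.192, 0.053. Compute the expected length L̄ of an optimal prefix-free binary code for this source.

Repeatedly combine the two least-probable nodes; the expected code length is the sum of the merged weights.
merge 53/1000 + 24/125 → 49/200
merge 199/1000 + 59/250 → 87/200
merge 49/200 + 8/25 → 113/200
merge 87/200 + 113/200 → 1
L = 49/200 + 87/200 + 113/200 + 1 = 449/200 = 2.245 bits/symbol.

2.245 bits/symbol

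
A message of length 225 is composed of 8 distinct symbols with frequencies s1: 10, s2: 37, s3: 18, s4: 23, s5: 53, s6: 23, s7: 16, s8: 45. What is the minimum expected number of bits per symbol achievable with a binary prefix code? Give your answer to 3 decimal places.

2.862 bits/symbol

Probabilities are the counts divided by 225.
Repeatedly combine the two least-probable nodes; the expected code length is the sum of the merged weights.
merge 2/45 + 16/225 → 26/225
merge 2/25 + 23/225 → 41/225
merge 23/225 + 26/225 → 49/225
merge 37/225 + 41/225 → 26/75
merge 1/5 + 49/225 → 94/225
merge 53/225 + 26/75 → 131/225
merge 94/225 + 131/225 → 1
L = 26/225 + 41/225 + 49/225 + 26/75 + 94/225 + 131/225 + 1 = 644/225 ≈ 2.862 bits/symbol.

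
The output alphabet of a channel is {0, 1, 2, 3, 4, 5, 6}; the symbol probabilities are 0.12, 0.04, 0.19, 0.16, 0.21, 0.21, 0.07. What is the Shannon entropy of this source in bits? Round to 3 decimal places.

2.645 bits

H = −Σ pᵢ log₂ pᵢ.
−0.12·log₂(0.12) = 0.3671
−0.04·log₂(0.04) = 0.1858
−0.19·log₂(0.19) = 0.4552
−0.16·log₂(0.16) = 0.4230
−0.21·log₂(0.21) = 0.4728
−0.21·log₂(0.21) = 0.4728
−0.07·log₂(0.07) = 0.2686
Sum ≈ 2.6453 → 2.645 bits.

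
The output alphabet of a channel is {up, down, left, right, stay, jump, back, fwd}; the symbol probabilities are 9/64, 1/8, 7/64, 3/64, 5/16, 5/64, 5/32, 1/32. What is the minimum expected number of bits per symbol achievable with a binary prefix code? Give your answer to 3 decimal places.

2.766 bits/symbol

Repeatedly combine the two least-probable nodes; the expected code length is the sum of the merged weights.
merge 1/32 + 3/64 → 5/64
merge 5/64 + 5/64 → 5/32
merge 7/64 + 1/8 → 15/64
merge 9/64 + 5/32 → 19/64
merge 5/32 + 15/64 → 25/64
merge 19/64 + 5/16 → 39/64
merge 25/64 + 39/64 → 1
L = 5/64 + 5/32 + 15/64 + 19/64 + 25/64 + 39/64 + 1 = 177/64 ≈ 2.766 bits/symbol.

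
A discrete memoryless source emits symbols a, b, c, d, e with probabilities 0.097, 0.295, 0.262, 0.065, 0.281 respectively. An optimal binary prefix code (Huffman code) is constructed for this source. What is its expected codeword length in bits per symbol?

Repeatedly combine the two least-probable nodes; the expected code length is the sum of the merged weights.
merge 13/200 + 97/1000 → 81/500
merge 81/500 + 131/500 → 53/125
merge 281/1000 + 59/200 → 72/125
merge 53/125 + 72/125 → 1
L = 81/500 + 53/125 + 72/125 + 1 = 1081/500 = 2.162 bits/symbol.

2.162 bits/symbol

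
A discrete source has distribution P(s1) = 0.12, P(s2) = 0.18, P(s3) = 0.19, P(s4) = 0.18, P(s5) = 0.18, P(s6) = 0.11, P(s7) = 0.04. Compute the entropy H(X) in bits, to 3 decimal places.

2.694 bits

H = −Σ pᵢ log₂ pᵢ.
−0.12·log₂(0.12) = 0.3671
−0.18·log₂(0.18) = 0.4453
−0.19·log₂(0.19) = 0.4552
−0.18·log₂(0.18) = 0.4453
−0.18·log₂(0.18) = 0.4453
−0.11·log₂(0.11) = 0.3503
−0.04·log₂(0.04) = 0.1858
Sum ≈ 2.6943 → 2.694 bits.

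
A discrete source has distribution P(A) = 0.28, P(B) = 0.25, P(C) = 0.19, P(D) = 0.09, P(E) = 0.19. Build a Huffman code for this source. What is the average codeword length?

2.28 bits/symbol

Repeatedly combine the two least-probable nodes; the expected code length is the sum of the merged weights.
merge 9/100 + 19/100 → 7/25
merge 19/100 + 1/4 → 11/25
merge 7/25 + 7/25 → 14/25
merge 11/25 + 14/25 → 1
L = 7/25 + 11/25 + 14/25 + 1 = 57/25 = 2.28 bits/symbol.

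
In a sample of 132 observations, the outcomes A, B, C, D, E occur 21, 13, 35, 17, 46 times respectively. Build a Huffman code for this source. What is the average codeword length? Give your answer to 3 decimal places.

Probabilities are the counts divided by 132.
Repeatedly combine the two least-probable nodes; the expected code length is the sum of the merged weights.
merge 13/132 + 17/132 → 5/22
merge 7/44 + 5/22 → 17/44
merge 35/132 + 23/66 → 27/44
merge 17/44 + 27/44 → 1
L = 5/22 + 17/44 + 27/44 + 1 = 49/22 ≈ 2.227 bits/symbol.

2.227 bits/symbol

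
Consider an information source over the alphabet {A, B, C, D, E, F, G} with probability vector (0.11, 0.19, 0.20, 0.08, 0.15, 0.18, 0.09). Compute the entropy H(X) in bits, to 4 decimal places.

2.7299 bits

H = −Σ pᵢ log₂ pᵢ.
−0.11·log₂(0.11) = 0.3503
−0.19·log₂(0.19) = 0.4552
−0.20·log₂(0.20) = 0.4644
−0.08·log₂(0.08) = 0.2915
−0.15·log₂(0.15) = 0.4105
−0.18·log₂(0.18) = 0.4453
−0.09·log₂(0.09) = 0.3127
Sum ≈ 2.7299 → 2.7299 bits.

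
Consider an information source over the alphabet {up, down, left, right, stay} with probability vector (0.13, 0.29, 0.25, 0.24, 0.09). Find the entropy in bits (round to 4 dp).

H = −Σ pᵢ log₂ pᵢ.
−0.13·log₂(0.13) = 0.3826
−0.29·log₂(0.29) = 0.5179
−0.25·log₂(0.25) = 0.5000
−0.24·log₂(0.24) = 0.4941
−0.09·log₂(0.09) = 0.3127
Sum ≈ 2.2073 → 2.2073 bits.

2.2073 bits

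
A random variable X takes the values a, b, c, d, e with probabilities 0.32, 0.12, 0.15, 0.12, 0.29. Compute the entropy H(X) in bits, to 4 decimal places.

H = −Σ pᵢ log₂ pᵢ.
−0.32·log₂(0.32) = 0.5260
−0.12·log₂(0.12) = 0.3671
−0.15·log₂(0.15) = 0.4105
−0.12·log₂(0.12) = 0.3671
−0.29·log₂(0.29) = 0.5179
Sum ≈ 2.1886 → 2.1886 bits.

2.1886 bits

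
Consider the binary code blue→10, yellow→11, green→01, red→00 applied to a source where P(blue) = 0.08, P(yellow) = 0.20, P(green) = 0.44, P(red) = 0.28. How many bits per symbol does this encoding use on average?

2 bits/symbol

L̄ = Σ pᵢ·ℓᵢ = 0.08·2 + 0.20·2 + 0.44·2 + 0.28·2 = 2 bits/symbol.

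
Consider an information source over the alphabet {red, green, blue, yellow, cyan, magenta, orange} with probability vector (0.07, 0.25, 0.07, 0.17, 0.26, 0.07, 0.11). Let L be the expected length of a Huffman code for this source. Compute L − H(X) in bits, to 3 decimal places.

0.034 bits

Entropy H = −Σ p log₂ p ≈ 2.5958 bits.
Huffman merges: 7/100+7/100→7/50; 7/100+11/100→9/50; 7/50+17/100→31/100; 9/50+1/4→43/100; 13/50+31/100→57/100; 43/100+57/100→1. L = 263/100 ≈ 2.6300.
L − H = 2.6300 − 2.5958 = 0.034 bits.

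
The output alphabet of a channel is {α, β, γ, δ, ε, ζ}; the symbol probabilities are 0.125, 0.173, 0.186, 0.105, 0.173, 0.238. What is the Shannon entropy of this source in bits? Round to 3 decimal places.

2.536 bits

H = −Σ pᵢ log₂ pᵢ.
−0.125·log₂(0.125) = 0.3750
−0.173·log₂(0.173) = 0.4379
−0.186·log₂(0.186) = 0.4514
−0.105·log₂(0.105) = 0.3414
−0.173·log₂(0.173) = 0.4379
−0.238·log₂(0.238) = 0.4929
Sum ≈ 2.5364 → 2.536 bits.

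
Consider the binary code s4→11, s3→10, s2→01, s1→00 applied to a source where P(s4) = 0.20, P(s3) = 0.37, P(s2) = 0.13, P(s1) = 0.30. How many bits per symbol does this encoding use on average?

L̄ = Σ pᵢ·ℓᵢ = 0.20·2 + 0.37·2 + 0.13·2 + 0.30·2 = 2 bits/symbol.

2 bits/symbol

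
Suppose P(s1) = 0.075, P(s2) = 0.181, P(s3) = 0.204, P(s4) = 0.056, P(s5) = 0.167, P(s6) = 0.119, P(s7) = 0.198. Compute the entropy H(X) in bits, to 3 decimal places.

H = −Σ pᵢ log₂ pᵢ.
−0.075·log₂(0.075) = 0.2803
−0.181·log₂(0.181) = 0.4463
−0.204·log₂(0.204) = 0.4678
−0.056·log₂(0.056) = 0.2329
−0.167·log₂(0.167) = 0.4312
−0.119·log₂(0.119) = 0.3654
−0.198·log₂(0.198) = 0.4626
Sum ≈ 2.6866 → 2.687 bits.

2.687 bits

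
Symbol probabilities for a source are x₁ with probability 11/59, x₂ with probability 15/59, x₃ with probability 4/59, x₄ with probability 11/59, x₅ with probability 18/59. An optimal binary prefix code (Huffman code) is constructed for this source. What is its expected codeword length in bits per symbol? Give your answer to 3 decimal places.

Repeatedly combine the two least-probable nodes; the expected code length is the sum of the merged weights.
merge 4/59 + 11/59 → 15/59
merge 11/59 + 15/59 → 26/59
merge 15/59 + 18/59 → 33/59
merge 26/59 + 33/59 → 1
L = 15/59 + 26/59 + 33/59 + 1 = 133/59 ≈ 2.254 bits/symbol.

2.254 bits/symbol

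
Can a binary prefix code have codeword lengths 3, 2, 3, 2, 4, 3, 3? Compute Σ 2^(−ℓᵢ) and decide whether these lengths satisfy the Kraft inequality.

1.0625; no

With common denominator 2^4 = 16: Σ 2^(−ℓᵢ) = 2/16 + 4/16 + 2/16 + 4/16 + 1/16 + 2/16 + 2/16 = 17/16 = 1.0625.
Kraft's inequality requires Σ ≤ 1; here Σ = 1.0625 > 1, so no such prefix code exists.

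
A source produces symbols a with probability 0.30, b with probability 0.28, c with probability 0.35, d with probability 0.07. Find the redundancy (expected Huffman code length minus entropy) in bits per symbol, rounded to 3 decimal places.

0.166 bits

Entropy H = −Σ p log₂ p ≈ 1.8340 bits.
Huffman merges: 7/100+7/25→7/20; 3/10+7/20→13/20; 7/20+13/20→1. L = 2 ≈ 2.0000.
L − H = 2.0000 − 1.8340 = 0.166 bits.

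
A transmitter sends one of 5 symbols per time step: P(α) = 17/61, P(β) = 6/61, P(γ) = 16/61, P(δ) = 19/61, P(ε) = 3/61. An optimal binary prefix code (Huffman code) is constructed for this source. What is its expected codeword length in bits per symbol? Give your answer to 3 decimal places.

Repeatedly combine the two least-probable nodes; the expected code length is the sum of the merged weights.
merge 3/61 + 6/61 → 9/61
merge 9/61 + 16/61 → 25/61
merge 17/61 + 19/61 → 36/61
merge 25/61 + 36/61 → 1
L = 9/61 + 25/61 + 36/61 + 1 = 131/61 ≈ 2.148 bits/symbol.

2.148 bits/symbol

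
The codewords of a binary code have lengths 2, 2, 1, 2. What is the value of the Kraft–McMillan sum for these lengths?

1.25

With common denominator 2^2 = 4: Σ 2^(−ℓᵢ) = 1/4 + 1/4 + 2/4 + 1/4 = 5/4 = 1.25.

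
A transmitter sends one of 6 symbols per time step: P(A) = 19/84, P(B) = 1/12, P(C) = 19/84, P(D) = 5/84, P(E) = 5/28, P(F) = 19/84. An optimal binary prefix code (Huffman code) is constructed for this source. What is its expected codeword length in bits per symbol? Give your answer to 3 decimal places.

Repeatedly combine the two least-probable nodes; the expected code length is the sum of the merged weights.
merge 5/84 + 1/12 → 1/7
merge 1/7 + 5/28 → 9/28
merge 19/84 + 19/84 → 19/42
merge 19/84 + 9/28 → 23/42
merge 19/42 + 23/42 → 1
L = 1/7 + 9/28 + 19/42 + 23/42 + 1 = 69/28 ≈ 2.464 bits/symbol.

2.464 bits/symbol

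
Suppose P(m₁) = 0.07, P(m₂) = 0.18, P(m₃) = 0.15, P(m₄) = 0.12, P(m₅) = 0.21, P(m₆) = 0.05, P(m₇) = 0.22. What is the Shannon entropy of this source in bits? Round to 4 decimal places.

H = −Σ pᵢ log₂ pᵢ.
−0.07·log₂(0.07) = 0.2686
−0.18·log₂(0.18) = 0.4453
−0.15·log₂(0.15) = 0.4105
−0.12·log₂(0.12) = 0.3671
−0.21·log₂(0.21) = 0.4728
−0.05·log₂(0.05) = 0.2161
−0.22·log₂(0.22) = 0.4806
Sum ≈ 2.6610 → 2.6610 bits.

2.6610 bits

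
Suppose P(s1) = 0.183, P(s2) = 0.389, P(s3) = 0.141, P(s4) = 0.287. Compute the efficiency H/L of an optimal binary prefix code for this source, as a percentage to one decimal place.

97.9%

Entropy H = −Σ p log₂ p ≈ 1.8936 bits.
Huffman merges: 141/1000+183/1000→81/250; 287/1000+81/250→611/1000; 389/1000+611/1000→1. L = 387/200 ≈ 1.9350.
Efficiency = H/L = 1.8936/1.9350 = 97.9%.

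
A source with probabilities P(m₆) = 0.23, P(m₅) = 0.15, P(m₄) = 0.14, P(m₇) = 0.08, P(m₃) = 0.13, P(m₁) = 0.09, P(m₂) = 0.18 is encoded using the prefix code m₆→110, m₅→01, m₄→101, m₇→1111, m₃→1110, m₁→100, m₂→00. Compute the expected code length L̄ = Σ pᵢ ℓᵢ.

L̄ = Σ pᵢ·ℓᵢ = 0.23·3 + 0.15·2 + 0.14·3 + 0.08·4 + 0.13·4 + 0.09·3 + 0.18·2 = 2.88 bits/symbol.

2.88 bits/symbol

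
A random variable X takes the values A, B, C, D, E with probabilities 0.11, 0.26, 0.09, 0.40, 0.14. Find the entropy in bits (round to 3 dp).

H = −Σ pᵢ log₂ pᵢ.
−0.11·log₂(0.11) = 0.3503
−0.26·log₂(0.26) = 0.5053
−0.09·log₂(0.09) = 0.3127
−0.40·log₂(0.40) = 0.5288
−0.14·log₂(0.14) = 0.3971
Sum ≈ 2.0941 → 2.094 bits.

2.094 bits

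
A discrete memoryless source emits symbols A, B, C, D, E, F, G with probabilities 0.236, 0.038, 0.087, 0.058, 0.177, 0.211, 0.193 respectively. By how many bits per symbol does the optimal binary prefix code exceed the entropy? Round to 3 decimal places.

Entropy H = −Σ p log₂ p ≈ 2.5895 bits.
Huffman merges: 19/500+29/500→12/125; 87/1000+12/125→183/1000; 177/1000+183/1000→9/25; 193/1000+211/1000→101/250; 59/250+9/25→149/250; 101/250+149/250→1. L = 2639/1000 ≈ 2.6390.
L − H = 2.6390 − 2.5895 = 0.050 bits.

0.050 bits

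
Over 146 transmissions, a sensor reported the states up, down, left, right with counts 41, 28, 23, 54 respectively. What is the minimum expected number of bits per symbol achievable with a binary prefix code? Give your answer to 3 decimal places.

Probabilities are the counts divided by 146.
Repeatedly combine the two least-probable nodes; the expected code length is the sum of the merged weights.
merge 23/146 + 14/73 → 51/146
merge 41/146 + 51/146 → 46/73
merge 27/73 + 46/73 → 1
L = 51/146 + 46/73 + 1 = 289/146 ≈ 1.979 bits/symbol.

1.979 bits/symbol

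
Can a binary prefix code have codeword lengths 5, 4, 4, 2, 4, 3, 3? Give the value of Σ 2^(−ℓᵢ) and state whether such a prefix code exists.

0.71875; yes

With common denominator 2^5 = 32: Σ 2^(−ℓᵢ) = 1/32 + 2/32 + 2/32 + 8/32 + 2/32 + 4/32 + 4/32 = 23/32 = 0.71875.
Kraft's inequality requires Σ ≤ 1; here Σ = 0.71875 ≤ 1, so such a prefix code exists.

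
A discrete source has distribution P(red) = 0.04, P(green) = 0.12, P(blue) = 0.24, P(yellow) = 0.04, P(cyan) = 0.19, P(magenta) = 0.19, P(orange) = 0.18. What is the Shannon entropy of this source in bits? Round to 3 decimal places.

H = −Σ pᵢ log₂ pᵢ.
−0.04·log₂(0.04) = 0.1858
−0.12·log₂(0.12) = 0.3671
−0.24·log₂(0.24) = 0.4941
−0.04·log₂(0.04) = 0.1858
−0.19·log₂(0.19) = 0.4552
−0.19·log₂(0.19) = 0.4552
−0.18·log₂(0.18) = 0.4453
Sum ≈ 2.5885 → 2.588 bits.

2.588 bits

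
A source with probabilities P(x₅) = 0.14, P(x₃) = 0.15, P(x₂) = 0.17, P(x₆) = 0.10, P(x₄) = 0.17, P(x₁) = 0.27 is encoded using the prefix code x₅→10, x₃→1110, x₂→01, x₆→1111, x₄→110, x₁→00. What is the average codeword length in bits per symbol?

L̄ = Σ pᵢ·ℓᵢ = 0.14·2 + 0.15·4 + 0.17·2 + 0.10·4 + 0.17·3 + 0.27·2 = 2.67 bits/symbol.

2.67 bits/symbol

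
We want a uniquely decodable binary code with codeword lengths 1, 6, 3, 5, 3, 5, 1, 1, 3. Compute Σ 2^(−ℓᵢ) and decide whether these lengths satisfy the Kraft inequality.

1.953125; no

With common denominator 2^6 = 64: Σ 2^(−ℓᵢ) = 32/64 + 1/64 + 8/64 + 2/64 + 8/64 + 2/64 + 32/64 + 32/64 + 8/64 = 125/64 = 1.953125.
Kraft's inequality requires Σ ≤ 1; here Σ = 1.953125 > 1, so no such prefix code exists.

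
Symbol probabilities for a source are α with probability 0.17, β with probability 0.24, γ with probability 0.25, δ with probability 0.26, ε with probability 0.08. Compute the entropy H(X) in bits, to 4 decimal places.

2.2255 bits

H = −Σ pᵢ log₂ pᵢ.
−0.17·log₂(0.17) = 0.4346
−0.24·log₂(0.24) = 0.4941
−0.25·log₂(0.25) = 0.5000
−0.26·log₂(0.26) = 0.5053
−0.08·log₂(0.08) = 0.2915
Sum ≈ 2.2255 → 2.2255 bits.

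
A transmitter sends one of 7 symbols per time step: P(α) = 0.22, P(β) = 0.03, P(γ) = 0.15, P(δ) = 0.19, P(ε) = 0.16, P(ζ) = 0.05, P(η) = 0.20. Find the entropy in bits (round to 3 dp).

2.602 bits

H = −Σ pᵢ log₂ pᵢ.
−0.22·log₂(0.22) = 0.4806
−0.03·log₂(0.03) = 0.1518
−0.15·log₂(0.15) = 0.4105
−0.19·log₂(0.19) = 0.4552
−0.16·log₂(0.16) = 0.4230
−0.05·log₂(0.05) = 0.2161
−0.20·log₂(0.20) = 0.4644
Sum ≈ 2.6016 → 2.602 bits.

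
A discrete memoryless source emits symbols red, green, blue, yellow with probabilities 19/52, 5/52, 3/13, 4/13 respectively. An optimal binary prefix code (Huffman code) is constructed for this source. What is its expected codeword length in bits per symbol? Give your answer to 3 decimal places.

1.962 bits/symbol

Repeatedly combine the two least-probable nodes; the expected code length is the sum of the merged weights.
merge 5/52 + 3/13 → 17/52
merge 4/13 + 17/52 → 33/52
merge 19/52 + 33/52 → 1
L = 17/52 + 33/52 + 1 = 51/26 ≈ 1.962 bits/symbol.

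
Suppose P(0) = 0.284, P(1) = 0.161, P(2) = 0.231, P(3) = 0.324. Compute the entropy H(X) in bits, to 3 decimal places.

1.955 bits

H = −Σ pᵢ log₂ pᵢ.
−0.284·log₂(0.284) = 0.5158
−0.161·log₂(0.161) = 0.4242
−0.231·log₂(0.231) = 0.4883
−0.324·log₂(0.324) = 0.5268
Sum ≈ 1.9551 → 1.955 bits.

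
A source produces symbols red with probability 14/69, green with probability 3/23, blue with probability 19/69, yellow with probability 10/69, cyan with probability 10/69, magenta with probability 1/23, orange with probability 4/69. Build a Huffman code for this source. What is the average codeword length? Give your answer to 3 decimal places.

2.623 bits/symbol

Repeatedly combine the two least-probable nodes; the expected code length is the sum of the merged weights.
merge 1/23 + 4/69 → 7/69
merge 7/69 + 3/23 → 16/69
merge 10/69 + 10/69 → 20/69
merge 14/69 + 16/69 → 10/23
merge 19/69 + 20/69 → 13/23
merge 10/23 + 13/23 → 1
L = 7/69 + 16/69 + 20/69 + 10/23 + 13/23 + 1 = 181/69 ≈ 2.623 bits/symbol.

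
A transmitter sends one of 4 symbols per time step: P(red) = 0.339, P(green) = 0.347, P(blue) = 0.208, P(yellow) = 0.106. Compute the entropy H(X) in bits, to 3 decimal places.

1.873 bits

H = −Σ pᵢ log₂ pᵢ.
−0.339·log₂(0.339) = 0.5291
−0.347·log₂(0.347) = 0.5299
−0.208·log₂(0.208) = 0.4712
−0.106·log₂(0.106) = 0.3432
Sum ≈ 1.8733 → 1.873 bits.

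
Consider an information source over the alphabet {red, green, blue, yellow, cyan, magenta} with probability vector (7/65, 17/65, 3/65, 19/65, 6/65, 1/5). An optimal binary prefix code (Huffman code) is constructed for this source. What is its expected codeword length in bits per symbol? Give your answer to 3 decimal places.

2.385 bits/symbol

Repeatedly combine the two least-probable nodes; the expected code length is the sum of the merged weights.
merge 3/65 + 6/65 → 9/65
merge 7/65 + 9/65 → 16/65
merge 1/5 + 16/65 → 29/65
merge 17/65 + 19/65 → 36/65
merge 29/65 + 36/65 → 1
L = 9/65 + 16/65 + 29/65 + 36/65 + 1 = 31/13 ≈ 2.385 bits/symbol.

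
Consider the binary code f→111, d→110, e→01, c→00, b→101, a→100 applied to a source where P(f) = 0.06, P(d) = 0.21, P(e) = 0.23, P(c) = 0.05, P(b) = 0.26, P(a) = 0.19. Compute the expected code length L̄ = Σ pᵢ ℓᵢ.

2.72 bits/symbol

L̄ = Σ pᵢ·ℓᵢ = 0.06·3 + 0.21·3 + 0.23·2 + 0.05·2 + 0.26·3 + 0.19·3 = 2.72 bits/symbol.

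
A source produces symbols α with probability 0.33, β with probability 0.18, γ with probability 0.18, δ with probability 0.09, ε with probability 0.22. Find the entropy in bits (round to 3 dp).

2.212 bits

H = −Σ pᵢ log₂ pᵢ.
−0.33·log₂(0.33) = 0.5278
−0.18·log₂(0.18) = 0.4453
−0.18·log₂(0.18) = 0.4453
−0.09·log₂(0.09) = 0.3127
−0.22·log₂(0.22) = 0.4806
Sum ≈ 2.2117 → 2.212 bits.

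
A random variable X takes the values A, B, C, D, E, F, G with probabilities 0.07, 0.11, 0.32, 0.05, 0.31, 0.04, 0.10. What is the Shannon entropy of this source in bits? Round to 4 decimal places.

2.4027 bits

H = −Σ pᵢ log₂ pᵢ.
−0.07·log₂(0.07) = 0.2686
−0.11·log₂(0.11) = 0.3503
−0.32·log₂(0.32) = 0.5260
−0.05·log₂(0.05) = 0.2161
−0.31·log₂(0.31) = 0.5238
−0.04·log₂(0.04) = 0.1858
−0.10·log₂(0.10) = 0.3322
Sum ≈ 2.4027 → 2.4027 bits.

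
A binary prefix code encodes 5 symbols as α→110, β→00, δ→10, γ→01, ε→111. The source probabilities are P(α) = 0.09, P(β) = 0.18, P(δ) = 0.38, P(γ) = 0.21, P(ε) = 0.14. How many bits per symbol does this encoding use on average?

L̄ = Σ pᵢ·ℓᵢ = 0.09·3 + 0.18·2 + 0.38·2 + 0.21·2 + 0.14·3 = 2.23 bits/symbol.

2.23 bits/symbol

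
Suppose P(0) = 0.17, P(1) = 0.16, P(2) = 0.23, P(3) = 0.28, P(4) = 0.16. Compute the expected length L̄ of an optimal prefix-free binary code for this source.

Repeatedly combine the two least-probable nodes; the expected code length is the sum of the merged weights.
merge 4/25 + 4/25 → 8/25
merge 17/100 + 23/100 → 2/5
merge 7/25 + 8/25 → 3/5
merge 2/5 + 3/5 → 1
L = 8/25 + 2/5 + 3/5 + 1 = 58/25 = 2.32 bits/symbol.

2.32 bits/symbol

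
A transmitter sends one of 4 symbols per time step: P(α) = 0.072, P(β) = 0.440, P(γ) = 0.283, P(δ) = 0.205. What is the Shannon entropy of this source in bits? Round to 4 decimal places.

1.7785 bits

H = −Σ pᵢ log₂ pᵢ.
−0.072·log₂(0.072) = 0.2733
−0.440·log₂(0.440) = 0.5211
−0.283·log₂(0.283) = 0.5154
−0.205·log₂(0.205) = 0.4687
Sum ≈ 1.7785 → 1.7785 bits.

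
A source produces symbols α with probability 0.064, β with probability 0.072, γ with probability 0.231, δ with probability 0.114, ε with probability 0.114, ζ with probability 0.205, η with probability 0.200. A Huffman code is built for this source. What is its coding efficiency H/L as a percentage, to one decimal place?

98.6%

Entropy H = −Σ p log₂ p ≈ 2.6628 bits.
Huffman merges: 8/125+9/125→17/125; 57/500+57/500→57/250; 17/125+1/5→42/125; 41/200+57/250→433/1000; 231/1000+42/125→567/1000; 433/1000+567/1000→1. L = 27/10 ≈ 2.7000.
Efficiency = H/L = 2.6628/2.7000 = 98.6%.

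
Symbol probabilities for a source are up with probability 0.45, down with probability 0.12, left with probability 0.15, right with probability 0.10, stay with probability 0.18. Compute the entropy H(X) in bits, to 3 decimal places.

H = −Σ pᵢ log₂ pᵢ.
−0.45·log₂(0.45) = 0.5184
−0.12·log₂(0.12) = 0.3671
−0.15·log₂(0.15) = 0.4105
−0.10·log₂(0.10) = 0.3322
−0.18·log₂(0.18) = 0.4453
Sum ≈ 2.0735 → 2.074 bits.

2.074 bits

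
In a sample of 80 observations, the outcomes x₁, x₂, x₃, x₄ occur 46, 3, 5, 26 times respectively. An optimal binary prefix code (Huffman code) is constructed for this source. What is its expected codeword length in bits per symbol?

Probabilities are the counts divided by 80.
Repeatedly combine the two least-probable nodes; the expected code length is the sum of the merged weights.
merge 3/80 + 1/16 → 1/10
merge 1/10 + 13/40 → 17/40
merge 17/40 + 23/40 → 1
L = 1/10 + 17/40 + 1 = 61/40 = 1.525 bits/symbol.

1.525 bits/symbol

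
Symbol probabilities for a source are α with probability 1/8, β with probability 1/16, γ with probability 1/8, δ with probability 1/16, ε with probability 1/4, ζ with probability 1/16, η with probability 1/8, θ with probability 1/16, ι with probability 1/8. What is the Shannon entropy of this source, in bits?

3 bits

Each probability is a power of 1/2, so log₂(1/p) is an integer.
H = Σ p·log₂(1/p) = 1/8·3 + 1/16·4 + 1/8·3 + 1/16·4 + 1/4·2 + 1/16·4 + 1/8·3 + 1/16·4 + 1/8·3 = 3 bits.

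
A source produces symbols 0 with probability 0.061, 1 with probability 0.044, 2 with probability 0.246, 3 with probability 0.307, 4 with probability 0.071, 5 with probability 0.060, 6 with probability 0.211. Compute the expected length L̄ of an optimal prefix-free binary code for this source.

Repeatedly combine the two least-probable nodes; the expected code length is the sum of the merged weights.
merge 11/250 + 3/50 → 13/125
merge 61/1000 + 71/1000 → 33/250
merge 13/125 + 33/250 → 59/250
merge 211/1000 + 59/250 → 447/1000
merge 123/500 + 307/1000 → 553/1000
merge 447/1000 + 553/1000 → 1
L = 13/125 + 33/250 + 59/250 + 447/1000 + 553/1000 + 1 = 309/125 = 2.472 bits/symbol.

2.472 bits/symbol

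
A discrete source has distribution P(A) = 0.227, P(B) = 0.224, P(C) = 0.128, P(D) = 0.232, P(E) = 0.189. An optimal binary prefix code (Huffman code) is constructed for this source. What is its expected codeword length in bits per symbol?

Repeatedly combine the two least-probable nodes; the expected code length is the sum of the merged weights.
merge 16/125 + 189/1000 → 317/1000
merge 28/125 + 227/1000 → 451/1000
merge 29/125 + 317/1000 → 549/1000
merge 451/1000 + 549/1000 → 1
L = 317/1000 + 451/1000 + 549/1000 + 1 = 2317/1000 = 2.317 bits/symbol.

2.317 bits/symbol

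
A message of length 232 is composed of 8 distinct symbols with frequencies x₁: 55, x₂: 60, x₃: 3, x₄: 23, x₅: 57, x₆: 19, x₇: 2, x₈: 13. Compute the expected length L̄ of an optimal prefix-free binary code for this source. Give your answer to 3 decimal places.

2.517 bits/symbol

Probabilities are the counts divided by 232.
Repeatedly combine the two least-probable nodes; the expected code length is the sum of the merged weights.
merge 1/116 + 3/232 → 5/232
merge 5/232 + 13/232 → 9/116
merge 9/116 + 19/232 → 37/232
merge 23/232 + 37/232 → 15/58
merge 55/232 + 57/232 → 14/29
merge 15/58 + 15/58 → 15/29
merge 14/29 + 15/29 → 1
L = 5/232 + 9/116 + 37/232 + 15/58 + 14/29 + 15/29 + 1 = 73/29 ≈ 2.517 bits/symbol.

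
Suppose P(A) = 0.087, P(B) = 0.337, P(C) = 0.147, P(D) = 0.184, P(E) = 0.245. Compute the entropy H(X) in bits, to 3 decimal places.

2.188 bits

H = −Σ pᵢ log₂ pᵢ.
−0.087·log₂(0.087) = 0.3065
−0.337·log₂(0.337) = 0.5288
−0.147·log₂(0.147) = 0.4066
−0.184·log₂(0.184) = 0.4494
−0.245·log₂(0.245) = 0.4971
Sum ≈ 2.1884 → 2.188 bits.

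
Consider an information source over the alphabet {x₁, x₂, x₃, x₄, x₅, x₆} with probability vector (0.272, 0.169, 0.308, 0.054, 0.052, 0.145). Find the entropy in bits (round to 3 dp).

H = −Σ pᵢ log₂ pᵢ.
−0.272·log₂(0.272) = 0.5109
−0.169·log₂(0.169) = 0.4335
−0.308·log₂(0.308) = 0.5233
−0.054·log₂(0.054) = 0.2274
−0.052·log₂(0.052) = 0.2218
−0.145·log₂(0.145) = 0.4040
Sum ≈ 2.3208 → 2.321 bits.

2.321 bits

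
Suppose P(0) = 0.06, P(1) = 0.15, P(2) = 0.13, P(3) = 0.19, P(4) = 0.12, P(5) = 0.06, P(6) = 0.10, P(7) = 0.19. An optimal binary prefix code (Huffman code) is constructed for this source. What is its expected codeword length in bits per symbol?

Repeatedly combine the two least-probable nodes; the expected code length is the sum of the merged weights.
merge 3/50 + 3/50 → 3/25
merge 1/10 + 3/25 → 11/50
merge 3/25 + 13/100 → 1/4
merge 3/20 + 19/100 → 17/50
merge 19/100 + 11/50 → 41/100
merge 1/4 + 17/50 → 59/100
merge 41/100 + 59/100 → 1
L = 3/25 + 11/50 + 1/4 + 17/50 + 41/100 + 59/100 + 1 = 293/100 = 2.93 bits/symbol.

2.93 bits/symbol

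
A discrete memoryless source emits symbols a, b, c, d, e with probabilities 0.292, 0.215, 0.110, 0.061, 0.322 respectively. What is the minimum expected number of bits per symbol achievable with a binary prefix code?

Repeatedly combine the two least-probable nodes; the expected code length is the sum of the merged weights.
merge 61/1000 + 11/100 → 171/1000
merge 171/1000 + 43/200 → 193/500
merge 73/250 + 161/500 → 307/500
merge 193/500 + 307/500 → 1
L = 171/1000 + 193/500 + 307/500 + 1 = 2171/1000 = 2.171 bits/symbol.

2.171 bits/symbol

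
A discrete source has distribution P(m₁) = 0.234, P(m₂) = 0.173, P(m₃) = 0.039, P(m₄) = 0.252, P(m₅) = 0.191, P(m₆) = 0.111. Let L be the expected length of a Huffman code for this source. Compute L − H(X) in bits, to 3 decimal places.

Entropy H = −Σ p log₂ p ≈ 2.4201 bits.
Huffman merges: 39/1000+111/1000→3/20; 3/20+173/1000→323/1000; 191/1000+117/500→17/40; 63/250+323/1000→23/40; 17/40+23/40→1. L = 2473/1000 ≈ 2.4730.
L − H = 2.4730 − 2.4201 = 0.053 bits.

0.053 bits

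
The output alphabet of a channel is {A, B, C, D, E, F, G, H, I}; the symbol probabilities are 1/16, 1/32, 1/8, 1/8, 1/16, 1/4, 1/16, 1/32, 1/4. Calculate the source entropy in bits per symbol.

2.8125 bits

Each probability is a power of 1/2, so log₂(1/p) is an integer.
H = Σ p·log₂(1/p) = 1/16·4 + 1/32·5 + 1/8·3 + 1/8·3 + 1/16·4 + 1/4·2 + 1/16·4 + 1/32·5 + 1/4·2 = 2.8125 bits.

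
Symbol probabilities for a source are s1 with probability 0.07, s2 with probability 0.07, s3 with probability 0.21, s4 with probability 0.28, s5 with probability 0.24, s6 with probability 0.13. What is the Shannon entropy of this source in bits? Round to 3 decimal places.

2.401 bits

H = −Σ pᵢ log₂ pᵢ.
−0.07·log₂(0.07) = 0.2686
−0.07·log₂(0.07) = 0.2686
−0.21·log₂(0.21) = 0.4728
−0.28·log₂(0.28) = 0.5142
−0.24·log₂(0.24) = 0.4941
−0.13·log₂(0.13) = 0.3826
Sum ≈ 2.4009 → 2.401 bits.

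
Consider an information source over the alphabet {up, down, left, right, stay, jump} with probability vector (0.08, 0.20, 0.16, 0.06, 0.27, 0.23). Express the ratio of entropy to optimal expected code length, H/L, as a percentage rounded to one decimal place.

99.2%

Entropy H = −Σ p log₂ p ≈ 2.4201 bits.
Huffman merges: 3/50+2/25→7/50; 7/50+4/25→3/10; 1/5+23/100→43/100; 27/100+3/10→57/100; 43/100+57/100→1. L = 61/25 ≈ 2.4400.
Efficiency = H/L = 2.4201/2.4400 = 99.2%.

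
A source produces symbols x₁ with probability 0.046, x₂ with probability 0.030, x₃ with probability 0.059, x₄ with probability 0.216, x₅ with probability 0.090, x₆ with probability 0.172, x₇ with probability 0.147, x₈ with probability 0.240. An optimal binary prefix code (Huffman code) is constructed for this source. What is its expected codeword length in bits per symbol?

Repeatedly combine the two least-probable nodes; the expected code length is the sum of the merged weights.
merge 3/100 + 23/500 → 19/250
merge 59/1000 + 19/250 → 27/200
merge 9/100 + 27/200 → 9/40
merge 147/1000 + 43/250 → 319/1000
merge 27/125 + 9/40 → 441/1000
merge 6/25 + 319/1000 → 559/1000
merge 441/1000 + 559/1000 → 1
L = 19/250 + 27/200 + 9/40 + 319/1000 + 441/1000 + 559/1000 + 1 = 551/200 = 2.755 bits/symbol.

2.755 bits/symbol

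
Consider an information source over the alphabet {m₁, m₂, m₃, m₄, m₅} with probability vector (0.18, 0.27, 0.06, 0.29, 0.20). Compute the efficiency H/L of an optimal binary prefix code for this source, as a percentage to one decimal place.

97.4%

Entropy H = −Σ p log₂ p ≈ 2.1812 bits.
Huffman merges: 3/50+9/50→6/25; 1/5+6/25→11/25; 27/100+29/100→14/25; 11/25+14/25→1. L = 56/25 ≈ 2.2400.
Efficiency = H/L = 2.1812/2.2400 = 97.4%.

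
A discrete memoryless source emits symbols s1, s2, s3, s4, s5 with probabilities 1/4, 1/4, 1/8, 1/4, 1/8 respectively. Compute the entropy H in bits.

2.25 bits

Each probability is a power of 1/2, so log₂(1/p) is an integer.
H = Σ p·log₂(1/p) = 1/4·2 + 1/4·2 + 1/8·3 + 1/4·2 + 1/8·3 = 2.25 bits.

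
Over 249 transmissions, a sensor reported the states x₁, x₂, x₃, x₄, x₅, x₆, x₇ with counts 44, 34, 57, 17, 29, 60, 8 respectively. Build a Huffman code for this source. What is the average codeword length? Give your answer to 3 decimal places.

Probabilities are the counts divided by 249.
Repeatedly combine the two least-probable nodes; the expected code length is the sum of the merged weights.
merge 8/249 + 17/249 → 25/249
merge 25/249 + 29/249 → 18/83
merge 34/249 + 44/249 → 26/83
merge 18/83 + 19/83 → 37/83
merge 20/83 + 26/83 → 46/83
merge 37/83 + 46/83 → 1
L = 25/249 + 18/83 + 26/83 + 37/83 + 46/83 + 1 = 655/249 ≈ 2.631 bits/symbol.

2.631 bits/symbol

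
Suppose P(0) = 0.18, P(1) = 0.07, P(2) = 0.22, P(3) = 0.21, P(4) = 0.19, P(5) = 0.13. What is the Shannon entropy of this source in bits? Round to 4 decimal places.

H = −Σ pᵢ log₂ pᵢ.
−0.18·log₂(0.18) = 0.4453
−0.07·log₂(0.07) = 0.2686
−0.22·log₂(0.22) = 0.4806
−0.21·log₂(0.21) = 0.4728
−0.19·log₂(0.19) = 0.4552
−0.13·log₂(0.13) = 0.3826
Sum ≈ 2.5051 → 2.5051 bits.

2.5051 bits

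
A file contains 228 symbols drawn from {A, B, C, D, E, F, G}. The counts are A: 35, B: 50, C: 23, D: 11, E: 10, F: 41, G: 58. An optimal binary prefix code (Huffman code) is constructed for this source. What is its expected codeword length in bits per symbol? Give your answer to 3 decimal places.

Probabilities are the counts divided by 228.
Repeatedly combine the two least-probable nodes; the expected code length is the sum of the merged weights.
merge 5/114 + 11/228 → 7/76
merge 7/76 + 23/228 → 11/57
merge 35/228 + 41/228 → 1/3
merge 11/57 + 25/114 → 47/114
merge 29/114 + 1/3 → 67/114
merge 47/114 + 67/114 → 1
L = 7/76 + 11/57 + 1/3 + 47/114 + 67/114 + 1 = 199/76 ≈ 2.618 bits/symbol.

2.618 bits/symbol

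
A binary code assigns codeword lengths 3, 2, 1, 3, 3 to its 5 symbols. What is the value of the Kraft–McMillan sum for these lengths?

1.125

With common denominator 2^3 = 8: Σ 2^(−ℓᵢ) = 1/8 + 2/8 + 4/8 + 1/8 + 1/8 = 9/8 = 1.125.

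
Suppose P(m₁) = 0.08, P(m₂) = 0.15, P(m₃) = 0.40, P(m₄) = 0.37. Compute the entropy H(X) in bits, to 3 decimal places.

H = −Σ pᵢ log₂ pᵢ.
−0.08·log₂(0.08) = 0.2915
−0.15·log₂(0.15) = 0.4105
−0.40·log₂(0.40) = 0.5288
−0.37·log₂(0.37) = 0.5307
Sum ≈ 1.7616 → 1.762 bits.

1.762 bits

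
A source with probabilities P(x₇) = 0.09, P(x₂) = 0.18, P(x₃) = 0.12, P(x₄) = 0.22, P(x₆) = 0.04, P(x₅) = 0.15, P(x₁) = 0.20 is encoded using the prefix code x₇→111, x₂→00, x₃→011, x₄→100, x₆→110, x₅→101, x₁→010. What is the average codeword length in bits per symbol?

L̄ = Σ pᵢ·ℓᵢ = 0.09·3 + 0.18·2 + 0.12·3 + 0.22·3 + 0.04·3 + 0.15·3 + 0.20·3 = 2.82 bits/symbol.

2.82 bits/symbol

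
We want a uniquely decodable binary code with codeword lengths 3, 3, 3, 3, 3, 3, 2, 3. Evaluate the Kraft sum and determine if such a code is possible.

With common denominator 2^3 = 8: Σ 2^(−ℓᵢ) = 1/8 + 1/8 + 1/8 + 1/8 + 1/8 + 1/8 + 2/8 + 1/8 = 9/8 = 1.125.
Kraft's inequality requires Σ ≤ 1; here Σ = 1.125 > 1, so no such prefix code exists.

1.125; no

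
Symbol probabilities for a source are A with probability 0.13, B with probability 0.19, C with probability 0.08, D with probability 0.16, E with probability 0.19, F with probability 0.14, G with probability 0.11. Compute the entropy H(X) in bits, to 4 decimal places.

H = −Σ pᵢ log₂ pᵢ.
−0.13·log₂(0.13) = 0.3826
−0.19·log₂(0.19) = 0.4552
−0.08·log₂(0.08) = 0.2915
−0.16·log₂(0.16) = 0.4230
−0.19·log₂(0.19) = 0.4552
−0.14·log₂(0.14) = 0.3971
−0.11·log₂(0.11) = 0.3503
Sum ≈ 2.7550 → 2.7550 bits.

2.7550 bits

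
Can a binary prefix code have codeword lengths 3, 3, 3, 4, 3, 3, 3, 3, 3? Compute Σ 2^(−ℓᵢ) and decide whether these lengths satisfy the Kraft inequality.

With common denominator 2^4 = 16: Σ 2^(−ℓᵢ) = 2/16 + 2/16 + 2/16 + 1/16 + 2/16 + 2/16 + 2/16 + 2/16 + 2/16 = 17/16 = 1.0625.
Kraft's inequality requires Σ ≤ 1; here Σ = 1.0625 > 1, so no such prefix code exists.

1.0625; no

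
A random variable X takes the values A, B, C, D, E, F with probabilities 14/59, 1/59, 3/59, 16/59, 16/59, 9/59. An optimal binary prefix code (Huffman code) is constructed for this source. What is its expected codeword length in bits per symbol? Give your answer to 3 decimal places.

2.288 bits/symbol

Repeatedly combine the two least-probable nodes; the expected code length is the sum of the merged weights.
merge 1/59 + 3/59 → 4/59
merge 4/59 + 9/59 → 13/59
merge 13/59 + 14/59 → 27/59
merge 16/59 + 16/59 → 32/59
merge 27/59 + 32/59 → 1
L = 4/59 + 13/59 + 27/59 + 32/59 + 1 = 135/59 ≈ 2.288 bits/symbol.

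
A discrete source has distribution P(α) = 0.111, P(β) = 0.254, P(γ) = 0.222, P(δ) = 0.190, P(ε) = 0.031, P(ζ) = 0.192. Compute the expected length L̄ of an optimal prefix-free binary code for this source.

2.474 bits/symbol

Repeatedly combine the two least-probable nodes; the expected code length is the sum of the merged weights.
merge 31/1000 + 111/1000 → 71/500
merge 71/500 + 19/100 → 83/250
merge 24/125 + 111/500 → 207/500
merge 127/500 + 83/250 → 293/500
merge 207/500 + 293/500 → 1
L = 71/500 + 83/250 + 207/500 + 293/500 + 1 = 1237/500 = 2.474 bits/symbol.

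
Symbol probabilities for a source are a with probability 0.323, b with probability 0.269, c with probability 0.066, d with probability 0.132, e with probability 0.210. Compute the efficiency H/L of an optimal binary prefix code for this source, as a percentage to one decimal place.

Entropy H = −Σ p log₂ p ≈ 2.1534 bits.
Huffman merges: 33/500+33/250→99/500; 99/500+21/100→51/125; 269/1000+323/1000→74/125; 51/125+74/125→1. L = 1099/500 ≈ 2.1980.
Efficiency = H/L = 2.1534/2.1980 = 98.0%.

98.0%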